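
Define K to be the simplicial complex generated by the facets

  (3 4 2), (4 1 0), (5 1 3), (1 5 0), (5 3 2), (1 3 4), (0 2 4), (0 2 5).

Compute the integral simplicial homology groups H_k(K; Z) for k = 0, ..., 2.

Order the vertices as 0 < 1 < 2 < 3 < 4 < 5. Listing each simplex with vertices in this order, K has dimension 2 with simplices:

  0-simplices (6): [0], [1], [2], [3], [4], [5]
  1-simplices (12): [0,1], [0,2], [0,4], [0,5], [1,3], [1,4], [1,5], [2,3], [2,4], [2,5], [3,4], [3,5]
  2-simplices (8): [0,1,4], [0,1,5], [0,2,4], [0,2,5], [1,3,4], [1,3,5], [2,3,4], [2,3,5]

Hence C_0 ≅ Z^6, C_1 ≅ Z^12, C_2 ≅ Z^8.

Boundary ∂_1: C_1 → C_0 is given by ∂[p,q] = [q] − [p]. For instance
  ∂[0,2] = [2] − [0].
The resulting 6×12 matrix has rank 5, and its Smith normal form has invariant factors (1,1,1,1,1).

∂_2: C_2 → C_1 maps a triangle to the signed sum of its edges. For instance
  ∂[2,3,4] = [3,4] − [2,4] + [2,3],
  ∂[0,2,5] = [2,5] − [0,5] + [0,2].
This gives a 12×8 integer matrix of rank 7; reducing to Smith normal form yields diagonal entries (1,1,1,1,1,1,1).

Reading off H_k = ker ∂_k / im ∂_{k+1}:

  H_0: rank C_0 − rank ∂_1 = 6 − 5 = 1, and the invariant factors of ∂_1 are all 1, so H_0 = Z.
  H_1: rank ker ∂_1 − rank ∂_2 = (12 − 5) − 7 = 0, and the invariant factors of ∂_2 are all 1, so H_1 = 0.
  H_2: rank ker ∂_2 − rank ∂_3 = (8 − 7) − 0 = 1, and there is no ∂_3, so H_2 = Z.

H_0 = Z,  H_1 = 0,  H_2 = Z.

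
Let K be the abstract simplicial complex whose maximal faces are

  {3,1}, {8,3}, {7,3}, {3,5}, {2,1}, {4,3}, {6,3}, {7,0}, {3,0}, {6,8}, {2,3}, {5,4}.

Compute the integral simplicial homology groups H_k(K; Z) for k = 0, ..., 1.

H_0 ≅ Z,  H_1 ≅ Z^4.

Take the total order 0 < 1 < 2 < 3 < 4 < 5 < 6 < 7 < 8 on the vertex set. Then K (dimension 1) consists of the simplices:

  0-simplices (9): [0], [1], [2], [3], [4], [5], [6], [7], [8]
  1-simplices (12): [0,3], [0,7], [1,2], [1,3], [2,3], [3,4], [3,5], [3,6], [3,7], [3,8], [4,5], [6,8]

so the chain groups are C_0 ≅ Z^9, C_1 ≅ Z^12.

∂_1: C_1 → C_0 maps an edge to its endpoints' difference, ∂[p,q] = q − p. For instance
  ∂[2,3] = [3] − [2].
As a 9×12 matrix over Z this has rank 8, with invariant factors (1,1,1,1,1,1,1,1).

Now H_k = ker ∂_k / im ∂_{k+1}, so:

  H_0: rank C_0 − rank ∂_1 = 9 − 8 = 1, and the invariant factors of ∂_1 are all 1, so H_0 ≅ Z.
  H_1: rank ker ∂_1 − rank ∂_2 = (12 − 8) − 0 = 4, and there is no ∂_2, so H_1 ≅ Z^4.

As a check, the Euler characteristic is 9 − 12 = -3, which agrees with 1 − 4 = -3.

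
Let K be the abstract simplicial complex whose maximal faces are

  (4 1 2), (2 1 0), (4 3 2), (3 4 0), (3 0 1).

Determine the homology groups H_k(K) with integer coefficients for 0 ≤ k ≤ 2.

H_0 ≅ Z,  H_1 ≅ Z,  H_2 = 0.

We work with the vertex ordering 0 < 1 < 2 < 3 < 4. The simplices of K, each written with vertices in increasing order, are:

  0-simplices (5): [0], [1], [2], [3], [4]
  1-simplices (10): [0,1], [0,2], [0,3], [0,4], [1,2], [1,3], [1,4], [2,3], [2,4], [3,4]
  2-simplices (5): [0,1,2], [0,1,3], [0,3,4], [1,2,4], [2,3,4]

Hence C_0 ≅ Z^5, C_1 ≅ Z^10, C_2 ≅ Z^5.

Boundary ∂_1: C_1 → C_0 maps an edge to its endpoints' difference, ∂[p,q] = q − p. For instance
  ∂[2,3] = [3] − [2].
The 5×10 boundary matrix has rank 4 and Smith normal form diag(1,1,1,1).

The boundary map ∂_2: C_2 → C_1 sends each 2-simplex [p,q,r] to [q,r] − [p,r] + [p,q]. For instance
  ∂[1,2,4] = [2,4] − [1,4] + [1,2],
  ∂[2,3,4] = [3,4] − [2,4] + [2,3].
This gives a 10×5 integer matrix of rank 5; reducing to Smith normal form yields diagonal entries (1,1,1,1,1).

Computing H_k = (kernel of ∂_k) / (image of ∂_{k+1}):

  H_0: rank C_0 − rank ∂_1 = 5 − 4 = 1, and the invariant factors of ∂_1 are all 1, so H_0 = Z.
  H_1: rank ker ∂_1 − rank ∂_2 = (10 − 4) − 5 = 1, and the invariant factors of ∂_2 are all 1, so H_1 = Z.
  H_2: rank ker ∂_2 − rank ∂_3 = (5 − 5) − 0 = 0, and there is no ∂_3, so H_2 = 0.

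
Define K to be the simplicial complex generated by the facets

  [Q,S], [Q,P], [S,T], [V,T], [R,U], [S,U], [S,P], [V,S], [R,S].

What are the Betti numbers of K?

We work with the vertex ordering P < Q < R < S < T < U < V. The simplices of K, each written with vertices in increasing order, are:

  0-simplices (7): P, Q, R, S, T, U, V
  1-simplices (9): PQ, PS, QS, RS, RU, ST, SU, SV, TV

giving chain groups C_0 ≅ Z^7, C_1 ≅ Z^9.

∂_1: C_1 → C_0 maps an edge to its endpoints' difference, ∂[p,q] = q − p.
The resulting 7×9 matrix has rank 6, and its Smith normal form has invariant factors (1,1,1,1,1,1).

Computing H_k = (kernel of ∂_k) / (image of ∂_{k+1}):

  H_0: rank C_0 − rank ∂_1 = 7 − 6 = 1, and the invariant factors of ∂_1 are all 1, so H_0 = Z.
  H_1: rank ker ∂_1 − rank ∂_2 = (9 − 6) − 0 = 3, and there is no ∂_2, so H_1 = Z^3.

(K is a triangulation of a wedge of 3 circles.)

Hence the Betti numbers are b_0 = 1, b_1 = 3.

b_0 = 1, b_1 = 3.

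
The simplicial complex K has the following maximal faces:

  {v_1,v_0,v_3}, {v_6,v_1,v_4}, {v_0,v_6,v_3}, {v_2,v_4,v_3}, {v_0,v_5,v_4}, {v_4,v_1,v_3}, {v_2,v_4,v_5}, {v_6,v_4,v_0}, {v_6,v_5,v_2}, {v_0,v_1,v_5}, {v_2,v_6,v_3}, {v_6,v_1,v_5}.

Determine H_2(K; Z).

H_2 ≅ 0.

Order the vertices as v_0 < v_1 < v_2 < v_3 < v_4 < v_5 < v_6. Listing each simplex with vertices in this order, K has dimension 2 with simplices:

  0-simplices (7): [v_0], [v_1], [v_2], [v_3], [v_4], [v_5], [v_6]
  1-simplices (18): (18 of them)
  2-simplices (12): (12 of them)

so the chain groups are C_0 ≅ Z^7, C_1 ≅ Z^18, C_2 ≅ Z^12.

∂_1: C_1 → C_0 sends each edge [p,q] (with p < q) to q − p.
This gives a 7×18 integer matrix of rank 6; reducing to Smith normal form yields diagonal entries (1,1,1,1,1,1).

The boundary map ∂_2: C_2 → C_1 maps a triangle to the signed sum of its edges. For instance
  ∂[v_2,v_5,v_6] = [v_5,v_6] − [v_2,v_6] + [v_2,v_5],
  ∂[v_1,v_5,v_6] = [v_5,v_6] − [v_1,v_6] + [v_1,v_5].
This gives a 18×12 integer matrix of rank 12; reducing to Smith normal form yields diagonal entries (1,1,1,1,1,1,1,1,1,1,1,2).

Computing H_k = (kernel of ∂_k) / (image of ∂_{k+1}):

  H_2: rank ker ∂_2 − rank ∂_3 = (12 − 12) − 0 = 0, and there is no ∂_3, so H_2 = 0.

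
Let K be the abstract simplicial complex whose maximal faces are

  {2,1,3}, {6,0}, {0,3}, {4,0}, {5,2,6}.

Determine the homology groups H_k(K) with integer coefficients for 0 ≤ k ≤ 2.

We work with the vertex ordering 0 < 1 < 2 < 3 < 4 < 5 < 6. The simplices of K, each written with vertices in increasing order, are:

  0-simplices (7): [0], [1], [2], [3], [4], [5], [6]
  1-simplices (9): [0,3], [0,4], [0,6], [1,2], [1,3], [2,3], [2,5], [2,6], [5,6]
  2-simplices (2): [1,2,3], [2,5,6]

Hence C_0 ≅ Z^7, C_1 ≅ Z^9, C_2 ≅ Z^2.

The boundary map ∂_1: C_1 → C_0 maps an edge to its endpoints' difference, ∂[p,q] = q − p. For instance
  ∂[2,3] = [3] − [2].
The resulting 7×9 matrix has rank 6, and its Smith normal form has invariant factors (1,1,1,1,1,1).

∂_2: C_2 → C_1 maps a triangle to the signed sum of its edges. For instance
  ∂[2,5,6] = [5,6] − [2,6] + [2,5],
  ∂[1,2,3] = [2,3] − [1,3] + [1,2].
This gives a 9×2 integer matrix of rank 2; reducing to Smith normal form yields diagonal entries (1,1).

Reading off H_k = ker ∂_k / im ∂_{k+1}:

  H_0: rank C_0 − rank ∂_1 = 7 − 6 = 1, and the invariant factors of ∂_1 are all 1, so H_0 = Z.
  H_1: rank ker ∂_1 − rank ∂_2 = (9 − 6) − 2 = 1, and the invariant factors of ∂_2 are all 1, so H_1 = Z.
  H_2: rank ker ∂_2 − rank ∂_3 = (2 − 2) − 0 = 0, and there is no ∂_3, so H_2 = 0.

H_0 = Z,  H_1 = Z,  H_2 = 0.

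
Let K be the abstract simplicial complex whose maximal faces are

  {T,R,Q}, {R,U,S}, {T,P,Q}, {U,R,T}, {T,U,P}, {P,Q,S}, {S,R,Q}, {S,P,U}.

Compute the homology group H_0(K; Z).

H_0 ≅ Z.

Take the total order P < Q < R < S < T < U on the vertex set. Then K (dimension 2) consists of the simplices:

  0-simplices (6): P, Q, R, S, T, U
  1-simplices (12): PQ, PS, PT, PU, QR, QS, QT, RS, RT, RU, SU, TU
  2-simplices (8): PQS, PQT, PSU, PTU, QRS, QRT, RSU, RTU

giving chain groups C_0 ≅ Z^6, C_1 ≅ Z^12, C_2 ≅ Z^8.

∂_1: C_1 → C_0 is given by ∂[p,q] = [q] − [p]. For instance
  ∂RT = T − R.
As a 6×12 matrix over Z this has rank 5, with invariant factors (1,1,1,1,1).

∂_2: C_2 → C_1 maps a triangle to the signed sum of its edges. For instance
  ∂RTU = TU − RU + RT,
  ∂PQT = QT − PT + PQ.
The resulting 12×8 matrix has rank 7, and its Smith normal form has invariant factors (1,1,1,1,1,1,1).

From H_k ≅ ker(∂_k) / im(∂_{k+1}) we obtain:

  H_0: rank C_0 − rank ∂_1 = 6 − 5 = 1, and the invariant factors of ∂_1 are all 1, so H_0 ≅ Z.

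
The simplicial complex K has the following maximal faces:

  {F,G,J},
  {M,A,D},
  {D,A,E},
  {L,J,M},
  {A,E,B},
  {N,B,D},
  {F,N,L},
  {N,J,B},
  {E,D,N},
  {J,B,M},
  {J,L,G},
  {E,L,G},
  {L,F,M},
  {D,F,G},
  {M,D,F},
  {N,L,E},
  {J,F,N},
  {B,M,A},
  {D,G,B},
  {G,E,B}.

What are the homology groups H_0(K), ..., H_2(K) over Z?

H_0 = Z,  H_1 = Z ⊕ Z_2,  H_2 = 0.

K has 10 vertices, 30 edges, 20 triangles.
rank ∂_0 = 0, rank ∂_1 = 9 ⇒ b_0 = 10 − 0 − 9 = 1; all invariant factors of ∂_1 are 1 so no torsion. So H_0 ≅ Z.
rank ∂_1 = 9, rank ∂_2 = 20 ⇒ b_1 = 30 − 9 − 20 = 1; ∂_2 has invariant factor(s) [2] giving torsion. So H_1 ≅ Z ⊕ Z_2.
rank ∂_2 = 20, rank ∂_3 = 0 ⇒ b_2 = 20 − 20 − 0 = 0. So H_2 ≅ 0.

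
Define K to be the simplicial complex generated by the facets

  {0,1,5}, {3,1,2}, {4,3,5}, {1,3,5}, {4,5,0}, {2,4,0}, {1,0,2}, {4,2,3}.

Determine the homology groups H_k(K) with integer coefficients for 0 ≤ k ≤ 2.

Fix the vertex order 0 < 1 < 2 < 3 < 4 < 5 and write every simplex with vertices in increasing order. Then dim K = 2 and the simplices of K are:

  0-simplices (6): [0], [1], [2], [3], [4], [5]
  1-simplices (12): [0,1], [0,2], [0,4], [0,5], [1,2], [1,3], [1,5], [2,3], [2,4], [3,4], [3,5], [4,5]
  2-simplices (8): [0,1,2], [0,1,5], [0,2,4], [0,4,5], [1,2,3], [1,3,5], [2,3,4], [3,4,5]

Hence C_0 ≅ Z^6, C_1 ≅ Z^12, C_2 ≅ Z^8.

∂_1: C_1 → C_0 sends each edge [p,q] (with p < q) to q − p.
The resulting 6×12 matrix has rank 5, and its Smith normal form has invariant factors (1,1,1,1,1).

The boundary map ∂_2: C_2 → C_1 maps a triangle to the signed sum of its edges. For instance
  ∂[2,3,4] = [3,4] − [2,4] + [2,3],
  ∂[3,4,5] = [4,5] − [3,5] + [3,4].
As a 12×8 matrix over Z this has rank 7, with invariant factors (1,1,1,1,1,1,1).

From H_k ≅ ker(∂_k) / im(∂_{k+1}) we obtain:

  H_0: rank C_0 − rank ∂_1 = 6 − 5 = 1, and the invariant factors of ∂_1 are all 1, so H_0 = Z.
  H_1: rank ker ∂_1 − rank ∂_2 = (12 − 5) − 7 = 0, and the invariant factors of ∂_2 are all 1, so H_1 = 0.
  H_2: rank ker ∂_2 − rank ∂_3 = (8 − 7) − 0 = 1, and there is no ∂_3, so H_2 = Z.

As a check, the Euler characteristic is 6 − 12 + 8 = 2, which agrees with 1 − 0 + 1 = 2.
(K is a triangulation of the 2-sphere S^2.)

H_0 = Z,  H_1 = 0,  H_2 = Z.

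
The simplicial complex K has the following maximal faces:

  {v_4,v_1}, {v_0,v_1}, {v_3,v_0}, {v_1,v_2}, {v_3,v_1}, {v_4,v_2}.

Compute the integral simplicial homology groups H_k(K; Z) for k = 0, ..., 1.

We work with the vertex ordering v_0 < v_1 < v_2 < v_3 < v_4. The simplices of K, each written with vertices in increasing order, are:

  0-simplices (5): [v_0], [v_1], [v_2], [v_3], [v_4]
  1-simplices (6): [v_0,v_1], [v_0,v_3], [v_1,v_2], [v_1,v_3], [v_1,v_4], [v_2,v_4]

so the chain groups are C_0 ≅ Z^5, C_1 ≅ Z^6.

The boundary map ∂_1: C_1 → C_0 maps an edge to its endpoints' difference, ∂[p,q] = q − p. For instance
  ∂[v_1,v_3] = [v_3] − [v_1].
The resulting 5×6 matrix has rank 4, and its Smith normal form has invariant factors (1,1,1,1).

Now H_k = ker ∂_k / im ∂_{k+1}, so:

  H_0: rank C_0 − rank ∂_1 = 5 − 4 = 1, and the invariant factors of ∂_1 are all 1, so H_0 = Z.
  H_1: rank ker ∂_1 − rank ∂_2 = (6 − 4) − 0 = 2, and there is no ∂_2, so H_1 = Z^2.

H_0 ≅ Z,  H_1 ≅ Z^2.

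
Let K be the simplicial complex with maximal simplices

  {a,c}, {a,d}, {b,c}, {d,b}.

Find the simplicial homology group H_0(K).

H_0 = Z.

K has 4 vertices, 4 edges.
rank ∂_0 = 0, rank ∂_1 = 3 ⇒ b_0 = 4 − 0 − 3 = 1; all invariant factors of ∂_1 are 1 so no torsion. So H_0 = Z.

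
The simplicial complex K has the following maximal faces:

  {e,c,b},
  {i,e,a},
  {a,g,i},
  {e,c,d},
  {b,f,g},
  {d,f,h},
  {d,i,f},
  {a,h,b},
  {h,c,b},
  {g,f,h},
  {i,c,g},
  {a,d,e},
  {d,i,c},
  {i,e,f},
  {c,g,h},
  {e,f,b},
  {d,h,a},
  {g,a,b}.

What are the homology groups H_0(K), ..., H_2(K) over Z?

Fix the vertex order a < b < c < d < e < f < g < h < i and write every simplex with vertices in increasing order. Then dim K = 2 and the simplices of K are:

  0-simplices (9): a, b, c, d, e, f, g, h, i
  1-simplices (27): ab, ad, ae, ag, ah, ai, bc, be, bf, bg, bh, cd, ce, cg, ch, ci, de, df, dh, di, ef, ei, fg, fh, fi, gh, gi
  2-simplices (18): abg, abh, ade, adh, aei, agi, bce, bch, bef, bfg, cde, cdi, cgh, cgi, dfh, dfi, efi, fgh

so the chain groups are C_0 ≅ Z^9, C_1 ≅ Z^27, C_2 ≅ Z^18.

The boundary map ∂_1: C_1 → C_0 is given by ∂[p,q] = [q] − [p].
The 9×27 boundary matrix has rank 8 and Smith normal form diag(1,1,1,1,1,1,1,1).

∂_2: C_2 → C_1 acts by ∂[p,q,r] = [q,r] − [p,r] + [p,q]. For instance
  ∂cde = de − ce + cd,
  ∂cdi = di − ci + cd.
The 27×18 boundary matrix has rank 18 and Smith normal form diag(1,1,1,1,1,1,1,1,1,1,1,1,1,1,1,1,1,2).

From H_k ≅ ker(∂_k) / im(∂_{k+1}) we obtain:

  H_0: rank C_0 − rank ∂_1 = 9 − 8 = 1, and the invariant factors of ∂_1 are all 1, so H_0 = Z.
  H_1: rank ker ∂_1 − rank ∂_2 = (27 − 8) − 18 = 1, and ∂_2 has invariant factor 2 > 1, so H_1 = Z ⊕ Z/2Z.
  H_2: rank ker ∂_2 − rank ∂_3 = (18 − 18) − 0 = 0, and there is no ∂_3, so H_2 = 0.

H_0 ≅ Z,  H_1 ≅ Z ⊕ Z/2Z,  H_2 = 0.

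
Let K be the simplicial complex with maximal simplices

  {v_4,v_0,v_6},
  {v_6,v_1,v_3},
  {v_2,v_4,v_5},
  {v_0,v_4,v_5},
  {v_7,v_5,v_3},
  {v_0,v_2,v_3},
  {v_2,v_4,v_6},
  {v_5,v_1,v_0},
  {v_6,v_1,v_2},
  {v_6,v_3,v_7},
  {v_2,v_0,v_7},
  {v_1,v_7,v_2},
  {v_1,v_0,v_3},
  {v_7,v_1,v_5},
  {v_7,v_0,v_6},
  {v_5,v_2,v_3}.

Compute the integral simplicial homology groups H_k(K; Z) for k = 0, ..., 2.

We work with the vertex ordering v_0 < v_1 < v_2 < v_3 < v_4 < v_5 < v_6 < v_7. The simplices of K, each written with vertices in increasing order, are:

  0-simplices (8): [v_0], [v_1], [v_2], [v_3], [v_4], [v_5], [v_6], [v_7]
  1-simplices (24): (24 of them)
  2-simplices (16): (16 of them)

Hence C_0 ≅ Z^8, C_1 ≅ Z^24, C_2 ≅ Z^16.

Boundary ∂_1: C_1 → C_0 maps an edge to its endpoints' difference, ∂[p,q] = q − p.
The 8×24 boundary matrix has rank 7 and Smith normal form diag(1,1,1,1,1,1,1).

The boundary map ∂_2: C_2 → C_1 acts by ∂[p,q,r] = [q,r] − [p,r] + [p,q]. For instance
  ∂[v_2,v_4,v_5] = [v_4,v_5] − [v_2,v_5] + [v_2,v_4],
  ∂[v_0,v_4,v_5] = [v_4,v_5] − [v_0,v_5] + [v_0,v_4].
This gives a 24×16 integer matrix of rank 15; reducing to Smith normal form yields diagonal entries (1,1,1,1,1,1,1,1,1,1,1,1,1,1,1).

Computing H_k = (kernel of ∂_k) / (image of ∂_{k+1}):

  H_0: rank C_0 − rank ∂_1 = 8 − 7 = 1, and the invariant factors of ∂_1 are all 1, so H_0 ≅ Z.
  H_1: rank ker ∂_1 − rank ∂_2 = (24 − 7) − 15 = 2, and the invariant factors of ∂_2 are all 1, so H_1 ≅ Z^2.
  H_2: rank ker ∂_2 − rank ∂_3 = (16 − 15) − 0 = 1, and there is no ∂_3, so H_2 ≅ Z.

(K is a triangulation of the torus T^2.)

H_0 ≅ Z,  H_1 ≅ Z^2,  H_2 ≅ Z.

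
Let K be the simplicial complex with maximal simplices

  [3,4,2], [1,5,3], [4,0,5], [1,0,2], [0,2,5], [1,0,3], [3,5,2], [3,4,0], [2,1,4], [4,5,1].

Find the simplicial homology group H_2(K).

H_2 ≅ 0.

K has 6 vertices, 15 edges, 10 triangles.
rank ∂_2 = 10, rank ∂_3 = 0 ⇒ b_2 = 10 − 10 − 0 = 0. So H_2 = 0.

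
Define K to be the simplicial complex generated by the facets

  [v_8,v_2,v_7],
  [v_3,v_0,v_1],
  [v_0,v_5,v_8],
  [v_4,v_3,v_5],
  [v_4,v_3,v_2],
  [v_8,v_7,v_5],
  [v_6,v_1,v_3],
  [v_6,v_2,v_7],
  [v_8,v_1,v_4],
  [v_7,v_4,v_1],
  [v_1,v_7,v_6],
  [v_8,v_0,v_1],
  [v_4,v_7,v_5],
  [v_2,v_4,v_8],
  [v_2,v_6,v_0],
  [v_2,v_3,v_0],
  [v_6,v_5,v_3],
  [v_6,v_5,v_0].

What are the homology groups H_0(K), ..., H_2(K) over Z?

Take the total order v_0 < v_1 < v_2 < v_3 < v_4 < v_5 < v_6 < v_7 < v_8 on the vertex set. Then K (dimension 2) consists of the simplices:

  0-simplices (9): [v_0], [v_1], [v_2], [v_3], [v_4], [v_5], [v_6], [v_7], [v_8]
  1-simplices (27): (27 of them)
  2-simplices (18): (18 of them)

Hence C_0 ≅ Z^9, C_1 ≅ Z^27, C_2 ≅ Z^18.

∂_1: C_1 → C_0 is given by ∂[p,q] = [q] − [p]. For instance
  ∂[v_1,v_6] = [v_6] − [v_1].
As a 9×27 matrix over Z this has rank 8, with invariant factors (1,1,1,1,1,1,1,1).

Boundary ∂_2: C_2 → C_1 sends each 2-simplex [p,q,r] to [q,r] − [p,r] + [p,q]. For instance
  ∂[v_5,v_7,v_8] = [v_7,v_8] − [v_5,v_8] + [v_5,v_7],
  ∂[v_1,v_3,v_6] = [v_3,v_6] − [v_1,v_6] + [v_1,v_3].
The resulting 27×18 matrix has rank 18, and its Smith normal form has invariant factors (1,1,1,1,1,1,1,1,1,1,1,1,1,1,1,1,1,2).

Now H_k = ker ∂_k / im ∂_{k+1}, so:

  H_0: rank C_0 − rank ∂_1 = 9 − 8 = 1, and the invariant factors of ∂_1 are all 1, so H_0 ≅ Z.
  H_1: rank ker ∂_1 − rank ∂_2 = (27 − 8) − 18 = 1, and ∂_2 has invariant factor 2 > 1, so H_1 ≅ Z ⊕ Z_2.
  H_2: rank ker ∂_2 − rank ∂_3 = (18 − 18) − 0 = 0, and there is no ∂_3, so H_2 ≅ 0.

H_0 = Z,  H_1 = Z ⊕ Z_2,  H_2 = 0.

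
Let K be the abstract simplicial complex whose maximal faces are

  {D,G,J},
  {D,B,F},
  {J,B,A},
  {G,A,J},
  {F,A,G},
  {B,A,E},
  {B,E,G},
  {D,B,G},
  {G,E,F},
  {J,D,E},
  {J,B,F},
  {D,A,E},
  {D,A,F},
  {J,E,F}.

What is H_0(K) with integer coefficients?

H_0 ≅ Z.

Order the vertices as A < B < D < E < F < G < J. Listing each simplex with vertices in this order, K has dimension 2 with simplices:

  0-simplices (7): A, B, D, E, F, G, J
  1-simplices (21): AB, AD, AE, AF, AG, AJ, BD, BE, BF, BG, BJ, DE, DF, DG, DJ, EF, EG, EJ, FG, FJ, GJ
  2-simplices (14): ABE, ABJ, ADE, ADF, AFG, AGJ, BDF, BDG, BEG, BFJ, DEJ, DGJ, EFG, EFJ

giving chain groups C_0 ≅ Z^7, C_1 ≅ Z^21, C_2 ≅ Z^14.

The boundary map ∂_1: C_1 → C_0 is given by ∂[p,q] = [q] − [p]. For instance
  ∂AD = D − A.
The 7×21 boundary matrix has rank 6 and Smith normal form diag(1,1,1,1,1,1).

Boundary ∂_2: C_2 → C_1 sends each 2-simplex [p,q,r] to [q,r] − [p,r] + [p,q]. For instance
  ∂DEJ = EJ − DJ + DE,
  ∂DGJ = GJ − DJ + DG.
The 21×14 boundary matrix has rank 13 and Smith normal form diag(1,1,1,1,1,1,1,1,1,1,1,1,1).

Now H_k = ker ∂_k / im ∂_{k+1}, so:

  H_0: rank C_0 − rank ∂_1 = 7 − 6 = 1, and the invariant factors of ∂_1 are all 1, so H_0 ≅ Z.

(K is a triangulation of the torus T^2.)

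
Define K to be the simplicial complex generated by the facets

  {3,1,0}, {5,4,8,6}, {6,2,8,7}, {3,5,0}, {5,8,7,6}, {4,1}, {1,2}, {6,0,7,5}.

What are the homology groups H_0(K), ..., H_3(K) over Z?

Take the total order 0 < 1 < 2 < 3 < 4 < 5 < 6 < 7 < 8 on the vertex set. Then K (dimension 3) consists of the simplices:

  0-simplices (9): [0], [1], [2], [3], [4], [5], [6], [7], [8]
  1-simplices (21): [0,1], [0,3], [0,5], [0,6], [0,7], [1,2], [1,3], [1,4], [2,6], [2,7], [2,8], [3,5], [4,5], [4,6], [4,8], [5,6], [5,7], [5,8], [6,7], [6,8], [7,8]
  2-simplices (15): [0,1,3], [0,3,5], [0,5,6], [0,5,7], [0,6,7], [2,6,7], [2,6,8], [2,7,8], [4,5,6], [4,5,8], [4,6,8], [5,6,7], [5,6,8], [5,7,8], [6,7,8]
  3-simplices (4): [0,5,6,7], [2,6,7,8], [4,5,6,8], [5,6,7,8]

Hence C_0 ≅ Z^9, C_1 ≅ Z^21, C_2 ≅ Z^15, C_3 ≅ Z^4.

Boundary ∂_1: C_1 → C_0 sends each edge [p,q] (with p < q) to q − p. For instance
  ∂[6,8] = [8] − [6].
This gives a 9×21 integer matrix of rank 8; reducing to Smith normal form yields diagonal entries (1,1,1,1,1,1,1,1).

The boundary map ∂_2: C_2 → C_1 sends each 2-simplex [p,q,r] to [q,r] − [p,r] + [p,q]. For instance
  ∂[0,5,6] = [5,6] − [0,6] + [0,5],
  ∂[6,7,8] = [7,8] − [6,8] + [6,7].
As a 21×15 matrix over Z this has rank 11, with invariant factors (1,1,1,1,1,1,1,1,1,1,1).

Boundary ∂_3: C_3 → C_2 sends each 3-simplex σ to the alternating sum Σ_i (−1)^i (σ with its i-th vertex removed). For instance
  ∂[0,5,6,7] = [5,6,7] − [0,6,7] + [0,5,7] − [0,5,6],
  ∂[4,5,6,8] = [5,6,8] − [4,6,8] + [4,5,8] − [4,5,6].
As a 15×4 matrix over Z this has rank 4, with invariant factors (1,1,1,1).

Reading off H_k = ker ∂_k / im ∂_{k+1}:

  H_0: rank C_0 − rank ∂_1 = 9 − 8 = 1, and the invariant factors of ∂_1 are all 1, so H_0 ≅ Z.
  H_1: rank ker ∂_1 − rank ∂_2 = (21 − 8) − 11 = 2, and the invariant factors of ∂_2 are all 1, so H_1 ≅ Z^2.
  H_2: rank ker ∂_2 − rank ∂_3 = (15 − 11) − 4 = 0, and the invariant factors of ∂_3 are all 1, so H_2 ≅ 0.
  H_3: rank ker ∂_3 − rank ∂_4 = (4 − 4) − 0 = 0, and there is no ∂_4, so H_3 ≅ 0.

As a check, the Euler characteristic is 9 − 21 + 15 − 4 = -1, which agrees with 1 − 2 + 0 − 0 = -1.

H_0 ≅ Z,  H_1 ≅ Z^2,  H_2 = 0,  H_3 = 0.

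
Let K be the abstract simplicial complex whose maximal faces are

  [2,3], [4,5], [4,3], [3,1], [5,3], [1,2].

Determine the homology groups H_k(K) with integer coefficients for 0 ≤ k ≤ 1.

H_0 ≅ Z,  H_1 ≅ Z^2.

Fix the vertex order 1 < 2 < 3 < 4 < 5 and write every simplex with vertices in increasing order. Then dim K = 1 and the simplices of K are:

  0-simplices (5): [1], [2], [3], [4], [5]
  1-simplices (6): [1,2], [1,3], [2,3], [3,4], [3,5], [4,5]

so the chain groups are C_0 ≅ Z^5, C_1 ≅ Z^6.

Boundary ∂_1: C_1 → C_0 is given by ∂[p,q] = [q] − [p]. For instance
  ∂[4,5] = [5] − [4].
The 5×6 boundary matrix has rank 4 and Smith normal form diag(1,1,1,1).

Now H_k = ker ∂_k / im ∂_{k+1}, so:

  H_0: rank C_0 − rank ∂_1 = 5 − 4 = 1, and the invariant factors of ∂_1 are all 1, so H_0 = Z.
  H_1: rank ker ∂_1 − rank ∂_2 = (6 − 4) − 0 = 2, and there is no ∂_2, so H_1 = Z^2.

(K is a triangulation of a wedge of 2 circles.)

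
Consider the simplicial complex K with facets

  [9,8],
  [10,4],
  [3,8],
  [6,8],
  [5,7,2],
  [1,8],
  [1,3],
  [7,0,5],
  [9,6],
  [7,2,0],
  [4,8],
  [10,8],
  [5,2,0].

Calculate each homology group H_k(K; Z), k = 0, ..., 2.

We work with the vertex ordering 0 < 1 < 2 < 3 < 4 < 5 < 6 < 7 < 8 < 9 < 10. The simplices of K, each written with vertices in increasing order, are:

  0-simplices (11): [0], [1], [2], [3], [4], [5], [6], [7], [8], [9], [10]
  1-simplices (15): [0,2], [0,5], [0,7], [1,3], [1,8], [2,5], [2,7], [3,8], [4,8], [4,10], [5,7], [6,8], [6,9], [8,9], [8,10]
  2-simplices (4): [0,2,5], [0,2,7], [0,5,7], [2,5,7]

giving chain groups C_0 ≅ Z^11, C_1 ≅ Z^15, C_2 ≅ Z^4.

Boundary ∂_1: C_1 → C_0 sends each edge [p,q] (with p < q) to q − p.
The resulting 11×15 matrix has rank 9, and its Smith normal form has invariant factors (1,1,1,1,1,1,1,1,1).

Boundary ∂_2: C_2 → C_1 acts by ∂[p,q,r] = [q,r] − [p,r] + [p,q]. For instance
  ∂[0,2,5] = [2,5] − [0,5] + [0,2],
  ∂[2,5,7] = [5,7] − [2,7] + [2,5].
The resulting 15×4 matrix has rank 3, and its Smith normal form has invariant factors (1,1,1).

Reading off H_k = ker ∂_k / im ∂_{k+1}:

  H_0: rank C_0 − rank ∂_1 = 11 − 9 = 2, and the invariant factors of ∂_1 are all 1, so H_0 ≅ Z^2.
  H_1: rank ker ∂_1 − rank ∂_2 = (15 − 9) − 3 = 3, and the invariant factors of ∂_2 are all 1, so H_1 ≅ Z^3.
  H_2: rank ker ∂_2 − rank ∂_3 = (4 − 3) − 0 = 1, and there is no ∂_3, so H_2 ≅ Z.

As a check, the Euler characteristic is 11 − 15 + 4 = 0, which agrees with 2 − 3 + 1 = 0.
(K is a triangulation of the disjoint union of the 2-sphere S^2 and a wedge of 3 circles.)

H_0 ≅ Z^2,  H_1 ≅ Z^3,  H_2 ≅ Z.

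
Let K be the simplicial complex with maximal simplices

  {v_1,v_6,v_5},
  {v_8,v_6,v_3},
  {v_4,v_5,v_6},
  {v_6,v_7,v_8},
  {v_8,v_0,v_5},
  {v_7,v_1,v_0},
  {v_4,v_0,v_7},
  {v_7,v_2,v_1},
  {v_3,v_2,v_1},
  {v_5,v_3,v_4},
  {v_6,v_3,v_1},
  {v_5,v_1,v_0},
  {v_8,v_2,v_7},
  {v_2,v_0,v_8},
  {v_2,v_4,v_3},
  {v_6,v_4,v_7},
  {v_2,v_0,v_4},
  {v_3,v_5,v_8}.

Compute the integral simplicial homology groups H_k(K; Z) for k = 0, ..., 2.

Take the total order v_0 < v_1 < v_2 < v_3 < v_4 < v_5 < v_6 < v_7 < v_8 on the vertex set. Then K (dimension 2) consists of the simplices:

  0-simplices (9): [v_0], [v_1], [v_2], [v_3], [v_4], [v_5], [v_6], [v_7], [v_8]
  1-simplices (27): (27 of them)
  2-simplices (18): (18 of them)

so the chain groups are C_0 ≅ Z^9, C_1 ≅ Z^27, C_2 ≅ Z^18.

The boundary map ∂_1: C_1 → C_0 maps an edge to its endpoints' difference, ∂[p,q] = q − p.
The resulting 9×27 matrix has rank 8, and its Smith normal form has invariant factors (1,1,1,1,1,1,1,1).

∂_2: C_2 → C_1 acts by ∂[p,q,r] = [q,r] − [p,r] + [p,q]. For instance
  ∂[v_0,v_4,v_7] = [v_4,v_7] − [v_0,v_7] + [v_0,v_4],
  ∂[v_1,v_3,v_6] = [v_3,v_6] − [v_1,v_6] + [v_1,v_3].
This gives a 27×18 integer matrix of rank 18; reducing to Smith normal form yields diagonal entries (1,1,1,1,1,1,1,1,1,1,1,1,1,1,1,1,1,2).

Now H_k = ker ∂_k / im ∂_{k+1}, so:

  H_0: rank C_0 − rank ∂_1 = 9 − 8 = 1, and the invariant factors of ∂_1 are all 1, so H_0 ≅ Z.
  H_1: rank ker ∂_1 − rank ∂_2 = (27 − 8) − 18 = 1, and ∂_2 has invariant factor 2 > 1, so H_1 ≅ Z ⊕ Z/2.
  H_2: rank ker ∂_2 − rank ∂_3 = (18 − 18) − 0 = 0, and there is no ∂_3, so H_2 ≅ 0.

(K is a triangulation of the Klein bottle.)

H_0 = Z,  H_1 = Z ⊕ Z/2,  H_2 = 0.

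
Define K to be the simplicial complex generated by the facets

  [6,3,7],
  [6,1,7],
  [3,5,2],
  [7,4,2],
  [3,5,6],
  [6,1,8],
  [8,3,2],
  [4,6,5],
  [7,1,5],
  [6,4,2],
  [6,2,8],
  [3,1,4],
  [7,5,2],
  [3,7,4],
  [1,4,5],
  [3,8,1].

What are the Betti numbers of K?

b_0 = 1, b_1 = 2, b_2 = 1.

Order the vertices as 1 < 2 < 3 < 4 < 5 < 6 < 7 < 8. Listing each simplex with vertices in this order, K has dimension 2 with simplices:

  0-simplices (8): [1], [2], [3], [4], [5], [6], [7], [8]
  1-simplices (24): (24 of them)
  2-simplices (16): [1,3,4], [1,3,8], [1,4,5], [1,5,7], [1,6,7], [1,6,8], [2,3,5], [2,3,8], [2,4,6], [2,4,7], [2,5,7], [2,6,8], [3,4,7], [3,5,6], [3,6,7], [4,5,6]

Hence C_0 ≅ Z^8, C_1 ≅ Z^24, C_2 ≅ Z^16.

Boundary ∂_1: C_1 → C_0 is given by ∂[p,q] = [q] − [p]. For instance
  ∂[2,5] = [5] − [2].
The 8×24 boundary matrix has rank 7 and Smith normal form diag(1,1,1,1,1,1,1).

∂_2: C_2 → C_1 maps a triangle to the signed sum of its edges. For instance
  ∂[2,3,8] = [3,8] − [2,8] + [2,3],
  ∂[3,4,7] = [4,7] − [3,7] + [3,4].
As a 24×16 matrix over Z this has rank 15, with invariant factors (1,1,1,1,1,1,1,1,1,1,1,1,1,1,1).

Reading off H_k = ker ∂_k / im ∂_{k+1}:

  H_0: rank C_0 − rank ∂_1 = 8 − 7 = 1, and the invariant factors of ∂_1 are all 1, so H_0 ≅ Z.
  H_1: rank ker ∂_1 − rank ∂_2 = (24 − 7) − 15 = 2, and the invariant factors of ∂_2 are all 1, so H_1 ≅ Z^2.
  H_2: rank ker ∂_2 − rank ∂_3 = (16 − 15) − 0 = 1, and there is no ∂_3, so H_2 ≅ Z.

Hence the Betti numbers are b_0 = 1, b_1 = 2, b_2 = 1.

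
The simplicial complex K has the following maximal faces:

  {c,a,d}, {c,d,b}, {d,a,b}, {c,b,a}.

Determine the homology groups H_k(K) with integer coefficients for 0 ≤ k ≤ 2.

Take the total order a < b < c < d on the vertex set. Then K (dimension 2) consists of the simplices:

  0-simplices (4): a, b, c, d
  1-simplices (6): ab, ac, ad, bc, bd, cd
  2-simplices (4): abc, abd, acd, bcd

Hence C_0 ≅ Z^4, C_1 ≅ Z^6, C_2 ≅ Z^4.

∂_1: C_1 → C_0 is given by ∂[p,q] = [q] − [p]. For instance
  ∂ad = d − a.
As a 4×6 matrix over Z this has rank 3, with invariant factors (1,1,1).

∂_2: C_2 → C_1 acts by ∂[p,q,r] = [q,r] − [p,r] + [p,q]. For instance
  ∂abc = bc − ac + ab,
  ∂abd = bd − ad + ab.
This gives a 6×4 integer matrix of rank 3; reducing to Smith normal form yields diagonal entries (1,1,1).

Computing H_k = (kernel of ∂_k) / (image of ∂_{k+1}):

  H_0: rank C_0 − rank ∂_1 = 4 − 3 = 1, and the invariant factors of ∂_1 are all 1, so H_0 ≅ Z.
  H_1: rank ker ∂_1 − rank ∂_2 = (6 − 3) − 3 = 0, and the invariant factors of ∂_2 are all 1, so H_1 ≅ 0.
  H_2: rank ker ∂_2 − rank ∂_3 = (4 − 3) − 0 = 1, and there is no ∂_3, so H_2 ≅ Z.

As a check, the Euler characteristic is 4 − 6 + 4 = 2, which agrees with 1 − 0 + 1 = 2.

H_0 ≅ Z,  H_1 = 0,  H_2 ≅ Z.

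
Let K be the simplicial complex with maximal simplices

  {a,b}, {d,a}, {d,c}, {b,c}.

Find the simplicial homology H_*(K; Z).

We work with the vertex ordering a < b < c < d. The simplices of K, each written with vertices in increasing order, are:

  0-simplices (4): a, b, c, d
  1-simplices (4): ab, ad, bc, cd

so the chain groups are C_0 ≅ Z^4, C_1 ≅ Z^4.

Boundary ∂_1: C_1 → C_0 sends each edge [p,q] (with p < q) to q − p. For instance
  ∂bc = c − b.
As a 4×4 matrix over Z this has rank 3, with invariant factors (1,1,1).

Computing H_k = (kernel of ∂_k) / (image of ∂_{k+1}):

  H_0: rank C_0 − rank ∂_1 = 4 − 3 = 1, and the invariant factors of ∂_1 are all 1, so H_0 = Z.
  H_1: rank ker ∂_1 − rank ∂_2 = (4 − 3) − 0 = 1, and there is no ∂_2, so H_1 = Z.

H_0 = Z,  H_1 = Z.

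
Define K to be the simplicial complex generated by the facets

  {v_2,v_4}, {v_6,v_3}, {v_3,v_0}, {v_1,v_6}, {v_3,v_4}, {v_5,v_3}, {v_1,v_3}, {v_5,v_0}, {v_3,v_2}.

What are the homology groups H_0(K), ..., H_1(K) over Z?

H_0 ≅ Z,  H_1 ≅ Z^3.

Fix the vertex order v_0 < v_1 < v_2 < v_3 < v_4 < v_5 < v_6 and write every simplex with vertices in increasing order. Then dim K = 1 and the simplices of K are:

  0-simplices (7): [v_0], [v_1], [v_2], [v_3], [v_4], [v_5], [v_6]
  1-simplices (9): [v_0,v_3], [v_0,v_5], [v_1,v_3], [v_1,v_6], [v_2,v_3], [v_2,v_4], [v_3,v_4], [v_3,v_5], [v_3,v_6]

Hence C_0 ≅ Z^7, C_1 ≅ Z^9.

∂_1: C_1 → C_0 maps an edge to its endpoints' difference, ∂[p,q] = q − p. For instance
  ∂[v_2,v_3] = [v_3] − [v_2].
As a 7×9 matrix over Z this has rank 6, with invariant factors (1,1,1,1,1,1).

Now H_k = ker ∂_k / im ∂_{k+1}, so:

  H_0: rank C_0 − rank ∂_1 = 7 − 6 = 1, and the invariant factors of ∂_1 are all 1, so H_0 = Z.
  H_1: rank ker ∂_1 − rank ∂_2 = (9 − 6) − 0 = 3, and there is no ∂_2, so H_1 = Z^3.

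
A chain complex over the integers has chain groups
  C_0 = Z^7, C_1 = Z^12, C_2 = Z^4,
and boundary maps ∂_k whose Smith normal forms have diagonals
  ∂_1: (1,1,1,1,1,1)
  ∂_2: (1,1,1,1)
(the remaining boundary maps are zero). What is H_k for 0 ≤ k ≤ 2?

H_0 ≅ Z,  H_1 ≅ Z^2,  H_2 = 0.

H_0: b_0 = 7 − 0 − 6 = 1; torsion from ∂_1 factors > 1: none. So H_0 ≅ Z.
H_1: b_1 = 12 − 6 − 4 = 2; torsion from ∂_2 factors > 1: none. So H_1 ≅ Z^2.
H_2: b_2 = 4 − 4 − 0 = 0; torsion from ∂_3 factors > 1: none. So H_2 ≅ 0.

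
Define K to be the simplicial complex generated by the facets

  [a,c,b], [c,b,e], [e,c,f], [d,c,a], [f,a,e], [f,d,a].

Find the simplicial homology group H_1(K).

We work with the vertex ordering a < b < c < d < e < f. The simplices of K, each written with vertices in increasing order, are:

  0-simplices (6): a, b, c, d, e, f
  1-simplices (12): ab, ac, ad, ae, af, bc, be, cd, ce, cf, df, ef
  2-simplices (6): abc, acd, adf, aef, bce, cef

Hence C_0 ≅ Z^6, C_1 ≅ Z^12, C_2 ≅ Z^6.

The boundary map ∂_1: C_1 → C_0 is given by ∂[p,q] = [q] − [p]. For instance
  ∂ae = e − a.
The resulting 6×12 matrix has rank 5, and its Smith normal form has invariant factors (1,1,1,1,1).

∂_2: C_2 → C_1 maps a triangle to the signed sum of its edges. For instance
  ∂adf = df − af + ad,
  ∂aef = ef − af + ae.
The resulting 12×6 matrix has rank 6, and its Smith normal form has invariant factors (1,1,1,1,1,1).

Now H_k = ker ∂_k / im ∂_{k+1}, so:

  H_1: rank ker ∂_1 − rank ∂_2 = (12 − 5) − 6 = 1, and the invariant factors of ∂_2 are all 1, so H_1 ≅ Z.

(K is a triangulation of the cylinder S^1 x I.)

H_1 = Z.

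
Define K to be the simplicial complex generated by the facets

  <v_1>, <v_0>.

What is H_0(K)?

Take the total order v_0 < v_1 on the vertex set. Then K (dimension 0) consists of the simplices:

  0-simplices (2): [v_0], [v_1]

Hence C_0 ≅ Z^2.

Now H_k = ker ∂_k / im ∂_{k+1}, so:

  H_0: rank C_0 − rank ∂_1 = 2 − 0 = 2, and there is no ∂_1, so H_0 ≅ Z^2.

H_0 = Z^2.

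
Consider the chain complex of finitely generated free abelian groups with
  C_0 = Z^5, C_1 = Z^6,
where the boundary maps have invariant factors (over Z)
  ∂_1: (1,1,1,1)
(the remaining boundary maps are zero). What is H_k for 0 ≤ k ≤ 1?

H_0: b_0 = 5 − 0 − 4 = 1; torsion from ∂_1 factors > 1: none. So H_0 ≅ Z.
H_1: b_1 = 6 − 4 − 0 = 2; torsion from ∂_2 factors > 1: none. So H_1 ≅ Z^2.

H_0 ≅ Z,  H_1 ≅ Z^2.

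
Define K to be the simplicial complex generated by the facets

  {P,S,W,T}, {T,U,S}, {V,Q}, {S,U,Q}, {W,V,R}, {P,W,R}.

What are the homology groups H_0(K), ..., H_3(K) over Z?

H_0 = Z,  H_1 = Z,  H_2 = 0,  H_3 = 0.

Order the vertices as P < Q < R < S < T < U < V < W. Listing each simplex with vertices in this order, K has dimension 3 with simplices:

  0-simplices (8): P, Q, R, S, T, U, V, W
  1-simplices (15): PR, PS, PT, PW, QS, QU, QV, RV, RW, ST, SU, SW, TU, TW, VW
  2-simplices (8): PRW, PST, PSW, PTW, QSU, RVW, STU, STW
  3-simplices (1): PSTW

Hence C_0 ≅ Z^8, C_1 ≅ Z^15, C_2 ≅ Z^8, C_3 ≅ Z^1.

∂_1: C_1 → C_0 maps an edge to its endpoints' difference, ∂[p,q] = q − p. For instance
  ∂VW = W − V.
The resulting 8×15 matrix has rank 7, and its Smith normal form has invariant factors (1,1,1,1,1,1,1).

The boundary map ∂_2: C_2 → C_1 maps a triangle to the signed sum of its edges. For instance
  ∂QSU = SU − QU + QS,
  ∂PSW = SW − PW + PS.
This gives a 15×8 integer matrix of rank 7; reducing to Smith normal form yields diagonal entries (1,1,1,1,1,1,1).

Boundary ∂_3: C_3 → C_2 sends each 3-simplex σ to the alternating sum Σ_i (−1)^i (σ with its i-th vertex removed). For instance
  ∂PSTW = STW − PTW + PSW − PST.
This gives a 8×1 integer matrix of rank 1; reducing to Smith normal form yields diagonal entries (1).

Now H_k = ker ∂_k / im ∂_{k+1}, so:

  H_0: rank C_0 − rank ∂_1 = 8 − 7 = 1, and the invariant factors of ∂_1 are all 1, so H_0 ≅ Z.
  H_1: rank ker ∂_1 − rank ∂_2 = (15 − 7) − 7 = 1, and the invariant factors of ∂_2 are all 1, so H_1 ≅ Z.
  H_2: rank ker ∂_2 − rank ∂_3 = (8 − 7) − 1 = 0, and the invariant factors of ∂_3 are all 1, so H_2 ≅ 0.
  H_3: rank ker ∂_3 − rank ∂_4 = (1 − 1) − 0 = 0, and there is no ∂_4, so H_3 ≅ 0.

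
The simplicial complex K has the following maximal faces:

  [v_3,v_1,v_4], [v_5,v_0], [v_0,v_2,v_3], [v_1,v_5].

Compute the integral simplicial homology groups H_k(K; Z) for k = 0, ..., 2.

We work with the vertex ordering v_0 < v_1 < v_2 < v_3 < v_4 < v_5. The simplices of K, each written with vertices in increasing order, are:

  0-simplices (6): [v_0], [v_1], [v_2], [v_3], [v_4], [v_5]
  1-simplices (8): [v_0,v_2], [v_0,v_3], [v_0,v_5], [v_1,v_3], [v_1,v_4], [v_1,v_5], [v_2,v_3], [v_3,v_4]
  2-simplices (2): [v_0,v_2,v_3], [v_1,v_3,v_4]

Hence C_0 ≅ Z^6, C_1 ≅ Z^8, C_2 ≅ Z^2.

Boundary ∂_1: C_1 → C_0 sends each edge [p,q] (with p < q) to q − p. For instance
  ∂[v_2,v_3] = [v_3] − [v_2].
As a 6×8 matrix over Z this has rank 5, with invariant factors (1,1,1,1,1).

∂_2: C_2 → C_1 maps a triangle to the signed sum of its edges. For instance
  ∂[v_0,v_2,v_3] = [v_2,v_3] − [v_0,v_3] + [v_0,v_2],
  ∂[v_1,v_3,v_4] = [v_3,v_4] − [v_1,v_4] + [v_1,v_3].
The resulting 8×2 matrix has rank 2, and its Smith normal form has invariant factors (1,1).

Reading off H_k = ker ∂_k / im ∂_{k+1}:

  H_0: rank C_0 − rank ∂_1 = 6 − 5 = 1, and the invariant factors of ∂_1 are all 1, so H_0 = Z.
  H_1: rank ker ∂_1 − rank ∂_2 = (8 − 5) − 2 = 1, and the invariant factors of ∂_2 are all 1, so H_1 = Z.
  H_2: rank ker ∂_2 − rank ∂_3 = (2 − 2) − 0 = 0, and there is no ∂_3, so H_2 = 0.

As a check, the Euler characteristic is 6 − 8 + 2 = 0, which agrees with 1 − 1 + 0 = 0.

H_0 ≅ Z,  H_1 ≅ Z,  H_2 = 0.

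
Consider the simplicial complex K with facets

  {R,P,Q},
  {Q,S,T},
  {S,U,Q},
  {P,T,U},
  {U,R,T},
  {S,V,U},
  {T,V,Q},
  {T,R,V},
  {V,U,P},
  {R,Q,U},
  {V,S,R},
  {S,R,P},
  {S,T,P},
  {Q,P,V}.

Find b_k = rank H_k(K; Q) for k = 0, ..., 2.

Fix the vertex order P < Q < R < S < T < U < V and write every simplex with vertices in increasing order. Then dim K = 2 and the simplices of K are:

  0-simplices (7): P, Q, R, S, T, U, V
  1-simplices (21): PQ, PR, PS, PT, PU, PV, QR, QS, QT, QU, QV, RS, RT, RU, RV, ST, SU, SV, TU, TV, UV
  2-simplices (14): PQR, PQV, PRS, PST, PTU, PUV, QRU, QST, QSU, QTV, RSV, RTU, RTV, SUV

so the chain groups are C_0 ≅ Z^7, C_1 ≅ Z^21, C_2 ≅ Z^14.

The boundary map ∂_1: C_1 → C_0 sends each edge [p,q] (with p < q) to q − p. For instance
  ∂RT = T − R.
The resulting 7×21 matrix has rank 6, and its Smith normal form has invariant factors (1,1,1,1,1,1).

Boundary ∂_2: C_2 → C_1 sends each 2-simplex [p,q,r] to [q,r] − [p,r] + [p,q]. For instance
  ∂QTV = TV − QV + QT,
  ∂RSV = SV − RV + RS.
The resulting 21×14 matrix has rank 13, and its Smith normal form has invariant factors (1,1,1,1,1,1,1,1,1,1,1,1,1).

Now H_k = ker ∂_k / im ∂_{k+1}, so:

  H_0: rank C_0 − rank ∂_1 = 7 − 6 = 1, and the invariant factors of ∂_1 are all 1, so H_0 = Z.
  H_1: rank ker ∂_1 − rank ∂_2 = (21 − 6) − 13 = 2, and the invariant factors of ∂_2 are all 1, so H_1 = Z^2.
  H_2: rank ker ∂_2 − rank ∂_3 = (14 − 13) − 0 = 1, and there is no ∂_3, so H_2 = Z.

(K is a triangulation of the torus T^2.)

Hence the Betti numbers are b_0 = 1, b_1 = 2, b_2 = 1.

b_0 = 1, b_1 = 2, b_2 = 1.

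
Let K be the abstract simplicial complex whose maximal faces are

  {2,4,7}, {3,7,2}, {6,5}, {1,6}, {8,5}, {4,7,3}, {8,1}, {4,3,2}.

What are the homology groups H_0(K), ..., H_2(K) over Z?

H_0 ≅ Z^2,  H_1 ≅ Z,  H_2 ≅ Z.

We work with the vertex ordering 1 < 2 < 3 < 4 < 5 < 6 < 7 < 8. The simplices of K, each written with vertices in increasing order, are:

  0-simplices (8): [1], [2], [3], [4], [5], [6], [7], [8]
  1-simplices (10): [1,6], [1,8], [2,3], [2,4], [2,7], [3,4], [3,7], [4,7], [5,6], [5,8]
  2-simplices (4): [2,3,4], [2,3,7], [2,4,7], [3,4,7]

Hence C_0 ≅ Z^8, C_1 ≅ Z^10, C_2 ≅ Z^4.

Boundary ∂_1: C_1 → C_0 maps an edge to its endpoints' difference, ∂[p,q] = q − p. For instance
  ∂[2,3] = [3] − [2].
The 8×10 boundary matrix has rank 6 and Smith normal form diag(1,1,1,1,1,1).

∂_2: C_2 → C_1 maps a triangle to the signed sum of its edges. For instance
  ∂[3,4,7] = [4,7] − [3,7] + [3,4],
  ∂[2,3,7] = [3,7] − [2,7] + [2,3].
As a 10×4 matrix over Z this has rank 3, with invariant factors (1,1,1).

Computing H_k = (kernel of ∂_k) / (image of ∂_{k+1}):

  H_0: rank C_0 − rank ∂_1 = 8 − 6 = 2, and the invariant factors of ∂_1 are all 1, so H_0 = Z^2.
  H_1: rank ker ∂_1 − rank ∂_2 = (10 − 6) − 3 = 1, and the invariant factors of ∂_2 are all 1, so H_1 = Z.
  H_2: rank ker ∂_2 − rank ∂_3 = (4 − 3) − 0 = 1, and there is no ∂_3, so H_2 = Z.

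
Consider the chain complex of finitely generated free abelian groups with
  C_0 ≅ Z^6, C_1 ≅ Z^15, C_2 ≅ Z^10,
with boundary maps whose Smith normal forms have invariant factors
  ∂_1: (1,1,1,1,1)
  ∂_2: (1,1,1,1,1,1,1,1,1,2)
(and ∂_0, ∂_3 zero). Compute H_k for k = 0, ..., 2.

H_0 ≅ Z,  H_1 ≅ Z/2,  H_2 = 0.

H_0: b_0 = 6 − 0 − 5 = 1; torsion from ∂_1 factors > 1: none. So H_0 ≅ Z.
H_1: b_1 = 15 − 5 − 10 = 0; torsion from ∂_2 factors > 1: [2]. So H_1 ≅ Z/2.
H_2: b_2 = 10 − 10 − 0 = 0; torsion from ∂_3 factors > 1: none. So H_2 ≅ 0.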